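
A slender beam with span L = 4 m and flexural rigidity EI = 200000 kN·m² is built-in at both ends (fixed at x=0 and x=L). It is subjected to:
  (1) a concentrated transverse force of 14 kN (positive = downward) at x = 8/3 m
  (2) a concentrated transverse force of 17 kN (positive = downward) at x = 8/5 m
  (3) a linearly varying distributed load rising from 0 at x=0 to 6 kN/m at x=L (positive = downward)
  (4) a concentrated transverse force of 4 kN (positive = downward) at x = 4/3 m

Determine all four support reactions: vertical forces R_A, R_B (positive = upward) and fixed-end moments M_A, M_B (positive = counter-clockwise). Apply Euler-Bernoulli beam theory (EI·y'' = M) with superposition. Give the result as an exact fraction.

R_A = 71579/3375 kN, M_A = 65848/3375 kN·m, R_B = 87046/3375 kN, M_B = -70232/3375 kN·m

Load 1 — point force P=14 kN at a=8/3 m (b=L-a=4/3):
  R_A = Pb²(3a+b)/L³ = 14·(4/3)²·(3·(8/3)+(4/3))/4³ = 98/27 kN
  M_A = Pab²/L² = 14·(8/3)·(4/3)²/4² = 112/27 kN·m
  R_B = Pa²(a+3b)/L³ = 14·(8/3)²·((8/3)+3·(4/3))/4³ = 280/27 kN
  M_B = -Pa²b/L² = -14·(8/3)²·(4/3)/4² = -224/27 kN·m
Load 2 — point force P=17 kN at a=8/5 m (b=L-a=12/5):
  R_A = Pb²(3a+b)/L³ = 17·(12/5)²·(3·(8/5)+(12/5))/4³ = 1377/125 kN
  M_A = Pab²/L² = 17·(8/5)·(12/5)²/4² = 1224/125 kN·m
  R_B = Pa²(a+3b)/L³ = 17·(8/5)²·((8/5)+3·(12/5))/4³ = 748/125 kN
  M_B = -Pa²b/L² = -17·(8/5)²·(12/5)/4² = -816/125 kN·m
Load 3 — triangular load w₀=6 kN/m (0→w₀ over full span):
  R_A = 3w₀L/20 = 3·6·4/20 = 18/5 kN
  M_A = w₀L²/30 = 6·4²/30 = 16/5 kN·m
  R_B = 7w₀L/20 = 7·6·4/20 = 42/5 kN
  M_B = -w₀L²/20 = -6·4²/20 = -24/5 kN·m
Load 4 — point force P=4 kN at a=4/3 m (b=L-a=8/3):
  R_A = Pb²(3a+b)/L³ = 4·(8/3)²·(3·(4/3)+(8/3))/4³ = 80/27 kN
  M_A = Pab²/L² = 4·(4/3)·(8/3)²/4² = 64/27 kN·m
  R_B = Pa²(a+3b)/L³ = 4·(4/3)²·((4/3)+3·(8/3))/4³ = 28/27 kN
  M_B = -Pa²b/L² = -4·(4/3)²·(8/3)/4² = -32/27 kN·m
Superposition: R_A = 71579/3375 kN, M_A = 65848/3375 kN·m, R_B = 87046/3375 kN, M_B = -70232/3375 kN·m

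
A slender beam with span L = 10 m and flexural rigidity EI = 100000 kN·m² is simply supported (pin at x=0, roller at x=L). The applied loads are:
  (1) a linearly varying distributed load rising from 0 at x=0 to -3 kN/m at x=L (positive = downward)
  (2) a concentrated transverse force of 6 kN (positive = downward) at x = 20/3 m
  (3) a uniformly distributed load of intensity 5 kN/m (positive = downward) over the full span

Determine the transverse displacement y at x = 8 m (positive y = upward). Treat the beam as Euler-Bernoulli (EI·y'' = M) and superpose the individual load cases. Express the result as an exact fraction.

Load 1 — triangular load w₀=-3 kN/m (0→w₀ over full span):
  y_1 = -w₀x(7L⁴-10L²x²+3x⁴)/(360LEI) = -(-3)·8·(7·10⁴-10·10²·8²+3·8⁴)/(360·10·100000) = 381/312500 m
Load 2 — point force P=6 kN at a=20/3 m (b=L-a=10/3):
  y_2 = -Pa(L-x)(2Lx-a²-x²)/(6LEI)  [x>a] = -6·(20/3)·(10-8)·(2·10·8-(20/3)²-8²)/(6·10·100000) = -58/84375 m
Load 3 — uniform load w=5 kN/m over full span:
  y_3 = -wx(L³-2Lx²+x³)/(24EI) = -5·8·(10³-2·10·8²+8³)/(24·100000) = -29/7500 m
Superposition: y = Σ y_i = -14069/4218750 m ≈ -0.003335 m

y(8) = -14069/4218750 m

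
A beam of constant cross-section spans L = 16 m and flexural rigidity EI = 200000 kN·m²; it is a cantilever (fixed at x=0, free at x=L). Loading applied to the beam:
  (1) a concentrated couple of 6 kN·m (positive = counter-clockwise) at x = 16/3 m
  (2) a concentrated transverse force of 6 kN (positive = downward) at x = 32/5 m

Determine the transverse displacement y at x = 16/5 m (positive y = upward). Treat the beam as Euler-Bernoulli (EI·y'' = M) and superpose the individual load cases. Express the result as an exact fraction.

y(16/5) = -52/78125 m

Load 1 — applied couple M₀=6 kN·m at a=16/3 m (b=L-a=32/3):
  y_1 = M₀x²/(2EI)  [x≤a] = 6·(16/5)²/(2·200000) = 12/78125 m
Load 2 — point force P=6 kN at a=32/5 m (b=L-a=48/5):
  y_2 = -Px²(3a-x)/(6EI)  [x≤a] = -6·(16/5)²·(3·(32/5)-(16/5))/(6·200000) = -64/78125 m
Superposition: y = Σ y_i = -52/78125 m ≈ -0.000666 m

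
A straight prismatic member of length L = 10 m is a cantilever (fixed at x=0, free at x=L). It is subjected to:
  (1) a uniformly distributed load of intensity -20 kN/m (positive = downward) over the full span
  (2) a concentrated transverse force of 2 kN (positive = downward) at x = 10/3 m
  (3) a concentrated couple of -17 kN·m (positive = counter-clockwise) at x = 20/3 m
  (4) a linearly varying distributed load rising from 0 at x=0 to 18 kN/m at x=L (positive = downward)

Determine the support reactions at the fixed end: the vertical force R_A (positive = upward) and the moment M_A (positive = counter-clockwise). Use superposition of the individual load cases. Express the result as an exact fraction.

R_A = -108 kN, M_A = -1129/3 kN·m

Load 1 — uniform load w=-20 kN/m over full span:
  R_A = wL = (-20)·10 = -200 kN
  M_A = wL²/2 = (-20)·10²/2 = -1000 kN·m
Load 2 — point force P=2 kN at a=10/3 m (b=L-a=20/3):
  R_A = P = 2 kN
  M_A = Pa = 2·(10/3) = 20/3 kN·m
Load 3 — applied couple M₀=-17 kN·m at a=20/3 m (b=L-a=10/3):
  R_A = 0 kN
  M_A = -M₀ = -(-17) = 17 kN·m
Load 4 — triangular load w₀=18 kN/m (0→w₀ over full span):
  R_A = w₀L/2 = 18·10/2 = 90 kN
  M_A = w₀L²/3 = 18·10²/3 = 600 kN·m
Superposition: R_A = -108 kN, M_A = -1129/3 kN·m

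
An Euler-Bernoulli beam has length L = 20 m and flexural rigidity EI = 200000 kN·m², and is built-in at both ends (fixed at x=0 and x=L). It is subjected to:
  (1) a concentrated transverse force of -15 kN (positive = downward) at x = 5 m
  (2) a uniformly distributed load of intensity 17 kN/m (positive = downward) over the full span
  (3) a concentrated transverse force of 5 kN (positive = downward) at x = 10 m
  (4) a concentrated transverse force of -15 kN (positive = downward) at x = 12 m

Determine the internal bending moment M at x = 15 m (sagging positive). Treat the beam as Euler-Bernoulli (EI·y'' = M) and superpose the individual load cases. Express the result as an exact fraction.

Load 1 — point force P=-15 kN at a=5 m (b=L-a=15):
  M_1 = Pa²(a+3b)(L-x)/L³ - Pa²b/L²  [x>a] = (-15)·5²·(5+3·15)·(20-15)/20³ - (-15)·5²·15/20² = 75/32 kN·m
Load 2 — uniform load w=17 kN/m over full span:
  M_2 = wLx/2 - wL²/12 - wx²/2 = 17·20·15/2 - 17·20²/12 - 17·15²/2 = 425/6 kN·m
Load 3 — point force P=5 kN at a=10 m (b=L-a=10):
  M_3 = Pa²(a+3b)(L-x)/L³ - Pa²b/L²  [x>a] = 5·10²·(10+3·10)·(20-15)/20³ - 5·10²·10/20² = 0 kN·m
Load 4 — point force P=-15 kN at a=12 m (b=L-a=8):
  M_4 = Pa²(a+3b)(L-x)/L³ - Pa²b/L²  [x>a] = (-15)·12²·(12+3·8)·(20-15)/20³ - (-15)·12²·8/20² = -27/5 kN·m
Superposition: M = Σ M_i = 32533/480 kN·m ≈ 67.777083 kN·m

M(15) = 32533/480 kN·m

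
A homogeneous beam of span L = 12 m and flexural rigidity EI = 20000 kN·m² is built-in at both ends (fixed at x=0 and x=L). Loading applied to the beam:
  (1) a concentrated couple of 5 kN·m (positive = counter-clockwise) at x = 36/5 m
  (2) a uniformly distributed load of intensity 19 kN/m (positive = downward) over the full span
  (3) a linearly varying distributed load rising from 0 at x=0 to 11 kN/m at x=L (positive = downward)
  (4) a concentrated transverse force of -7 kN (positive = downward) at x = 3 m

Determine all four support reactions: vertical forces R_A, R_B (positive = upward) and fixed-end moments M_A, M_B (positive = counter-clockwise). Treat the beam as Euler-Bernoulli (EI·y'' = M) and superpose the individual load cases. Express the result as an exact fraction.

R_A = 20559/160 kN, M_A = 21647/80 kN·m, R_B = 25361/160 kN, M_B = -24213/80 kN·m

Load 1 — applied couple M₀=5 kN·m at a=36/5 m (b=L-a=24/5):
  R_A = 6M₀ab/L³ = 6·5·(36/5)·(24/5)/12³ = 3/5 kN
  M_A = M₀b(2a-b)/L² = 5·(24/5)·(2·(36/5)-(24/5))/12² = 8/5 kN·m
  R_B = -6M₀ab/L³ = -6·5·(36/5)·(24/5)/12³ = -3/5 kN
  M_B = M₀a(2b-a)/L² = 5·(36/5)·(2·(24/5)-(36/5))/12² = 3/5 kN·m
Load 2 — uniform load w=19 kN/m over full span:
  R_A = wL/2 = 19·12/2 = 114 kN
  M_A = wL²/12 = 19·12²/12 = 228 kN·m
  R_B = wL/2 = 19·12/2 = 114 kN
  M_B = -wL²/12 = -19·12²/12 = -228 kN·m
Load 3 — triangular load w₀=11 kN/m (0→w₀ over full span):
  R_A = 3w₀L/20 = 3·11·12/20 = 99/5 kN
  M_A = w₀L²/30 = 11·12²/30 = 264/5 kN·m
  R_B = 7w₀L/20 = 7·11·12/20 = 231/5 kN
  M_B = -w₀L²/20 = -11·12²/20 = -396/5 kN·m
Load 4 — point force P=-7 kN at a=3 m (b=L-a=9):
  R_A = Pb²(3a+b)/L³ = (-7)·9²·(3·3+9)/12³ = -189/32 kN
  M_A = Pab²/L² = (-7)·3·9²/12² = -189/16 kN·m
  R_B = Pa²(a+3b)/L³ = (-7)·3²·(3+3·9)/12³ = -35/32 kN
  M_B = -Pa²b/L² = -(-7)·3²·9/12² = 63/16 kN·m
Superposition: R_A = 20559/160 kN, M_A = 21647/80 kN·m, R_B = 25361/160 kN, M_B = -24213/80 kN·m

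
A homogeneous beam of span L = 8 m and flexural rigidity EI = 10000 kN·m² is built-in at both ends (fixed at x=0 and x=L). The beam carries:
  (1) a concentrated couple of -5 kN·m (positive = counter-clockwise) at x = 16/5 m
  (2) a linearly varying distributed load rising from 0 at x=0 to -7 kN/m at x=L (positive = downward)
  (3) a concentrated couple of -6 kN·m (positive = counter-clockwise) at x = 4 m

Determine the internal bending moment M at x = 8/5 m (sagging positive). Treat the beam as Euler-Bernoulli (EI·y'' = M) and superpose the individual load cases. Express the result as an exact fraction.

M(8/5) = 713/750 kN·m

Load 1 — applied couple M₀=-5 kN·m at a=16/5 m (b=L-a=24/5):
  M_1 = R_Ax - M_A  [x≤a] with R_A=-9/10, M_A=-3/5 = (-9/10)·(8/5) - (-3/5) = -21/25 kN·m
Load 2 — triangular load w₀=-7 kN/m (0→w₀ over full span):
  M_2 = 3w₀Lx/20 - w₀L²/30 - w₀x³/(6L) = 3·(-7)·8·(8/5)/20 - (-7)·8²/30 - (-7)·(8/5)³/(6·8) = 784/375 kN·m
Load 3 — applied couple M₀=-6 kN·m at a=4 m (b=L-a=4):
  M_3 = R_Ax - M_A  [x≤a] with R_A=-9/8, M_A=-3/2 = (-9/8)·(8/5) - (-3/2) = -3/10 kN·m
Superposition: M = Σ M_i = 713/750 kN·m ≈ 0.950667 kN·m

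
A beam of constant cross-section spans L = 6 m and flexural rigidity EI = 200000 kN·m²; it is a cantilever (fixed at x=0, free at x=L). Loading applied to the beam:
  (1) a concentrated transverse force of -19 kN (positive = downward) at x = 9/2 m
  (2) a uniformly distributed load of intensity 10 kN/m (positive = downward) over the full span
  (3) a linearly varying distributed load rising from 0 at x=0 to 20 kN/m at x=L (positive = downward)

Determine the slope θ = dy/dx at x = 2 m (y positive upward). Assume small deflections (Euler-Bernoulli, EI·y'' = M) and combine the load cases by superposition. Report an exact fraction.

Load 1 — point force P=-19 kN at a=9/2 m (b=L-a=3/2):
  θ_1 = -Px(2a-x)/(2EI)  [x≤a] = -(-19)·2·(2·(9/2)-2)/(2·200000) = 133/200000 rad
Load 2 — uniform load w=10 kN/m over full span:
  θ_2 = -wx(x²-3Lx+3L²)/(6EI) = -10·2·(2²-3·6·2+3·6²)/(6·200000) = -19/15000 rad
Load 3 — triangular load w₀=20 kN/m (0→w₀ over full span):
  θ_3 = (w₀Lx²/4-w₀L²x/3-w₀x⁴/(24L))/EI = (20·6·2²/4-20·6²·2/3-20·2⁴/(24·6))/200000 = -163/90000 rad
Superposition: θ = Σ θ_i = -4343/1800000 rad ≈ -0.002413 rad

θ(2) = -4343/1800000 rad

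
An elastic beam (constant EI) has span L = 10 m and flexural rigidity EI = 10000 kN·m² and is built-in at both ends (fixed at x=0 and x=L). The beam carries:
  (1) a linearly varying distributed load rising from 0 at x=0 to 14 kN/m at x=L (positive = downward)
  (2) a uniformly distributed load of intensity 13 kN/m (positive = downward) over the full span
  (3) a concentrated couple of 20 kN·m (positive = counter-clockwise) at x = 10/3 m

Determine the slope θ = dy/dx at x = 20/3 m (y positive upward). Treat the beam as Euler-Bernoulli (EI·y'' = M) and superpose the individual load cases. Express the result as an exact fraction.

Load 1 — triangular load w₀=14 kN/m (0→w₀ over full span):
  θ_1 = -w₀(2x(L-x)(L-2x)(x+2L)+x²(L-x)²)/(120LEI) = -14·(2·(20/3)·(10-(20/3))·(10-2·(20/3))·((20/3)+2·10)+(20/3)²·(10-(20/3))²)/(120·10·10000) = 49/12150 rad
Load 2 — uniform load w=13 kN/m over full span:
  θ_2 = -wx(L-x)(L-2x)/(12EI) = -13·(20/3)·(10-(20/3))·(10-2·(20/3))/(12·10000) = 13/1620 rad
Load 3 — applied couple M₀=20 kN·m at a=10/3 m (b=L-a=20/3):
  θ_3 = (R_Ax²/2 - M_Ax - M₀(x-a))/EI  [x>a] with R_A=8/3, M_A=0 = ((8/3)·(20/3)²/2 - 0·(20/3) - 20·((20/3)-(10/3)))/10000 = -1/1350 rad
Superposition: θ = Σ θ_i = 11/972 rad ≈ 0.011317 rad

θ(20/3) = 11/972 rad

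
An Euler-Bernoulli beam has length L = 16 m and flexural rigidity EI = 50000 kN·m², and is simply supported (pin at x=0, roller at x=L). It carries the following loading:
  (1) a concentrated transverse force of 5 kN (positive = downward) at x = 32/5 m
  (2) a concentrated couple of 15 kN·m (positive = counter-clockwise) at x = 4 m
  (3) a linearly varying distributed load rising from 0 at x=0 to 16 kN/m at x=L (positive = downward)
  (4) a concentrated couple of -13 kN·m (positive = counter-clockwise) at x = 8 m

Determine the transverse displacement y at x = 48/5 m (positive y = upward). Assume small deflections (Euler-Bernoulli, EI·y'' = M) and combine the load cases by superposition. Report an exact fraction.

Load 1 — point force P=5 kN at a=32/5 m (b=L-a=48/5):
  y_1 = -Pa(L-x)(2Lx-a²-x²)/(6LEI)  [x>a] = -5·(32/5)·(16-(48/5))·(2·16·(48/5)-(32/5)²-(48/5)²)/(6·16·50000) = -8704/1171875 m
Load 2 — applied couple M₀=15 kN·m at a=4 m (b=L-a=12):
  y_2 = (M₀x³/(6L)-M₀(x-a)²/2+C₁x)/EI  [x>a] with C₁=M₀(3b²-L²)/(6L)=55/2 = (15·(48/5)³/(6·16)-15·((48/5)-4)²/2+(55/2)·(48/5))/50000 = 261/78125 m
Load 3 — triangular load w₀=16 kN/m (0→w₀ over full span):
  y_3 = -w₀x(7L⁴-10L²x²+3x⁴)/(360LEI) = -16·(48/5)·(7·16⁴-10·16²·(48/5)²+3·(48/5)⁴)/(360·16·50000) = -19398656/146484375 m
Load 4 — applied couple M₀=-13 kN·m at a=8 m (b=L-a=8):
  y_4 = (M₀x³/(6L)-M₀(x-a)²/2+C₁x)/EI  [x>a] with C₁=M₀(3b²-L²)/(6L)=26/3 = ((-13)·(48/5)³/(6·16)-(-13)·((48/5)-8)²/2+(26/3)·(48/5))/50000 = -156/390625 m
Superposition: y = Σ y_i = -20055781/146484375 m ≈ -0.136914 m

y(48/5) = -20055781/146484375 m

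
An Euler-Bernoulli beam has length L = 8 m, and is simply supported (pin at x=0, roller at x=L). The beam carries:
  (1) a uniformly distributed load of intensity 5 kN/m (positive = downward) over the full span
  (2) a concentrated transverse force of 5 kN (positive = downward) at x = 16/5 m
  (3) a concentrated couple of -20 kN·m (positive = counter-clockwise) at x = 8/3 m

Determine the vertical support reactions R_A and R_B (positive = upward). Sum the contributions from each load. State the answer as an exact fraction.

Load 1 — uniform load w=5 kN/m over full span:
  R_A = wL/2 = 5·8/2 = 20 kN
  R_B = wL/2 = 5·8/2 = 20 kN
Load 2 — point force P=5 kN at a=16/5 m (b=L-a=24/5):
  R_A = Pb/L = 5·(24/5)/8 = 3 kN
  R_B = Pa/L = 5·(16/5)/8 = 2 kN
Load 3 — applied couple M₀=-20 kN·m at a=8/3 m (b=L-a=16/3):
  R_A = M₀/L = (-20)/8 = -5/2 kN
  R_B = -M₀/L = -(-20)/8 = 5/2 kN
Superposition: R_A = 41/2 kN, R_B = 49/2 kN

R_A = 41/2 kN, R_B = 49/2 kN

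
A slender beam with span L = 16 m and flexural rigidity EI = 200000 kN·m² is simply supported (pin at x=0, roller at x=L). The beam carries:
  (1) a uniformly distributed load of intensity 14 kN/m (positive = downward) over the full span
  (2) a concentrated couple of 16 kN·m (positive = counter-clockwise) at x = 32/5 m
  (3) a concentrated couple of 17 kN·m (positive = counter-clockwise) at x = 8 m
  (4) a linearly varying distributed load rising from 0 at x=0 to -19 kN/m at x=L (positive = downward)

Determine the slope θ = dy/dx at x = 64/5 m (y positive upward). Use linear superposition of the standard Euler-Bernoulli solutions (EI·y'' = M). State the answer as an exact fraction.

θ(64/5) = 1575617/562500000 rad

Load 1 — uniform load w=14 kN/m over full span:
  θ_1 = -w(L³-6Lx²+4x³)/(24EI) = -14·(16³-6·16·(64/5)²+4·(64/5)³)/(24·200000) = 3696/390625 rad
Load 2 — applied couple M₀=16 kN·m at a=32/5 m (b=L-a=48/5):
  θ_2 = (M₀x²/(2L)-M₀(x-a)+C₁)/EI  [x>a] with C₁=M₀(3b²-L²)/(6L)=256/75 = (16·(64/5)²/(2·16)-16·((64/5)-(32/5))+(256/75))/200000 = -4/46875 rad
Load 3 — applied couple M₀=17 kN·m at a=8 m (b=L-a=8):
  θ_3 = (M₀x²/(2L)-M₀(x-a)+C₁)/EI  [x>a] with C₁=M₀(3b²-L²)/(6L)=-34/3 = (17·(64/5)²/(2·16)-17·((64/5)-8)+(-34/3))/200000 = -221/7500000 rad
Load 4 — triangular load w₀=-19 kN/m (0→w₀ over full span):
  θ_4 = -w₀(7L⁴-30L²x²+15x⁴)/(360LEI) = -(-19)·(7·16⁴-30·16²·(64/5)²+15·(64/5)⁴)/(360·16·200000) = -115064/17578125 rad
Superposition: θ = Σ θ_i = 1575617/562500000 rad ≈ 0.002801 rad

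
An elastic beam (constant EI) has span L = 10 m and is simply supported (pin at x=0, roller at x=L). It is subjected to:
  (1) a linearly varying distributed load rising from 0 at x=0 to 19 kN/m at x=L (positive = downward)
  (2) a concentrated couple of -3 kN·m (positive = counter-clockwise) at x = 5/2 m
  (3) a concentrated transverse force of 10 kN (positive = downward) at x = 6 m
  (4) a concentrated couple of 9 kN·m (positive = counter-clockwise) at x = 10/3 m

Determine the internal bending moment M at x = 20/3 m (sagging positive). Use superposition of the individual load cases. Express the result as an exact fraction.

M(20/3) = 10958/81 kN·m

Load 1 — triangular load w₀=19 kN/m (0→w₀ over full span):
  M_1 = w₀Lx/6 - w₀x³/(6L) = 19·10·(20/3)/6 - 19·(20/3)³/(6·10) = 9500/81 kN·m
Load 2 — applied couple M₀=-3 kN·m at a=5/2 m (b=L-a=15/2):
  M_2 = M₀x/L - M₀  [x>a] = (-3)·(20/3)/10 - (-3) = 1 kN·m
Load 3 — point force P=10 kN at a=6 m (b=L-a=4):
  M_3 = Pa(L-x)/L  [x>a] = 10·6·(10-(20/3))/10 = 20 kN·m
Load 4 — applied couple M₀=9 kN·m at a=10/3 m (b=L-a=20/3):
  M_4 = M₀x/L - M₀  [x>a] = 9·(20/3)/10 - 9 = -3 kN·m
Superposition: M = Σ M_i = 10958/81 kN·m ≈ 135.283951 kN·m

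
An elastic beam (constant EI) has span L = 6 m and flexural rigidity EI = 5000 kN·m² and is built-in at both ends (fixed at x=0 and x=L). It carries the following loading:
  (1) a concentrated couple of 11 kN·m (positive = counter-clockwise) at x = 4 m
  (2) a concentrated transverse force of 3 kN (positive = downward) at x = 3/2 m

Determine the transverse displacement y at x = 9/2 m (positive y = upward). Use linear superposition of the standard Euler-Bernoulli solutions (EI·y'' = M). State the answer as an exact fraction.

Load 1 — applied couple M₀=11 kN·m at a=4 m (b=L-a=2):
  y_1 = (R_Ax³/6 - M_Ax²/2 - M₀(x-a)²/2)/EI  [x>a] with R_A=22/9, M_A=11/3 = ((22/9)·(9/2)³/6 - (11/3)·(9/2)²/2 - 11·((9/2)-4)²/2)/5000 = -11/40000 m
Load 2 — point force P=3 kN at a=3/2 m (b=L-a=9/2):
  y_2 = -Pa²(L-x)²(3bL-(3b+a)(L-x))/(6L³EI)  [x>a] = -3·(3/2)²·(6-(9/2))²·(3·(9/2)·6-(3·(9/2)+(3/2))·(6-(9/2)))/(6·6³·5000) = -351/2560000 m
Superposition: y = Σ y_i = -211/512000 m ≈ -0.000412 m

y(9/2) = -211/512000 m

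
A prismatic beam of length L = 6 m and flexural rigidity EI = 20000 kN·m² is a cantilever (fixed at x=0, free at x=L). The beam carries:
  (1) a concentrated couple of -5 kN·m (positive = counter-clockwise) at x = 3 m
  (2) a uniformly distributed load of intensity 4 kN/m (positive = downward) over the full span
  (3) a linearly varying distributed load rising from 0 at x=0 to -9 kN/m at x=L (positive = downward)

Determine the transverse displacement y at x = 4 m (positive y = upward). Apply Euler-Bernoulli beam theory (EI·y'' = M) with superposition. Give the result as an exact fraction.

y(4) = 5659/600000 m

Load 1 — applied couple M₀=-5 kN·m at a=3 m (b=L-a=3):
  y_1 = M₀a(2x-a)/(2EI)  [x>a] = (-5)·3·(2·4-3)/(2·20000) = -3/1600 m
Load 2 — uniform load w=4 kN/m over full span:
  y_2 = -wx²(x²-4Lx+6L²)/(24EI) = -4·4²·(4²-4·6·4+6·6²)/(24·20000) = -34/1875 m
Load 3 — triangular load w₀=-9 kN/m (0→w₀ over full span):
  y_3 = (w₀Lx³/12-w₀L²x²/6-w₀x⁵/(120L))/EI = ((-9)·6·4³/12-(-9)·6²·4²/6-(-9)·4⁵/(120·6))/20000 = 92/3125 m
Superposition: y = Σ y_i = 5659/600000 m ≈ 0.009432 m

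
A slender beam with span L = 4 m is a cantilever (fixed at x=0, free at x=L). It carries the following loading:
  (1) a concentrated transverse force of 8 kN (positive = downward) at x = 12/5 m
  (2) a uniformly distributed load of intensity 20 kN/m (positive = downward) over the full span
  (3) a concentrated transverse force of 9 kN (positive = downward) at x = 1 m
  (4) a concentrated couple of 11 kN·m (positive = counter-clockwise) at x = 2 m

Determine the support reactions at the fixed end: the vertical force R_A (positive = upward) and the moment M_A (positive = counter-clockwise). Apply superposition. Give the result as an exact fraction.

Load 1 — point force P=8 kN at a=12/5 m (b=L-a=8/5):
  R_A = P = 8 kN
  M_A = Pa = 8·(12/5) = 96/5 kN·m
Load 2 — uniform load w=20 kN/m over full span:
  R_A = wL = 20·4 = 80 kN
  M_A = wL²/2 = 20·4²/2 = 160 kN·m
Load 3 — point force P=9 kN at a=1 m (b=L-a=3):
  R_A = P = 9 kN
  M_A = Pa = 9·1 = 9 kN·m
Load 4 — applied couple M₀=11 kN·m at a=2 m (b=L-a=2):
  R_A = 0 kN
  M_A = -M₀ = -11 kN·m
Superposition: R_A = 97 kN, M_A = 886/5 kN·m

R_A = 97 kN, M_A = 886/5 kN·m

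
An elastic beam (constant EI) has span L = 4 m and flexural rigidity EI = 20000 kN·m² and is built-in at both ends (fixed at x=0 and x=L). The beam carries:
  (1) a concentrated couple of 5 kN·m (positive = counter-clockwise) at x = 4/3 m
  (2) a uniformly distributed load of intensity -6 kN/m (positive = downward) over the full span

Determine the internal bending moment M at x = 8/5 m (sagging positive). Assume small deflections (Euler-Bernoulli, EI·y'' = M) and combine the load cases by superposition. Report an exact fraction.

M(8/5) = -439/75 kN·m

Load 1 — applied couple M₀=5 kN·m at a=4/3 m (b=L-a=8/3):
  M_1 = R_Ax - M_A - M₀  [x>a] with R_A=5/3, M_A=0 = (5/3)·(8/5) - 0 - 5 = -7/3 kN·m
Load 2 — uniform load w=-6 kN/m over full span:
  M_2 = wLx/2 - wL²/12 - wx²/2 = (-6)·4·(8/5)/2 - (-6)·4²/12 - (-6)·(8/5)²/2 = -88/25 kN·m
Superposition: M = Σ M_i = -439/75 kN·m ≈ -5.853333 kN·m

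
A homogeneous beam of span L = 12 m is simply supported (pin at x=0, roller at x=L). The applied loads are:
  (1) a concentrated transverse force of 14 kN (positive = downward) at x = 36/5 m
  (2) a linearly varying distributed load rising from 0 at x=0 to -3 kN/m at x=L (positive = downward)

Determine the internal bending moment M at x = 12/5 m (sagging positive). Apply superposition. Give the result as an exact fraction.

Load 1 — point force P=14 kN at a=36/5 m (b=L-a=24/5):
  M_1 = Pbx/L  [x≤a] = 14·(24/5)·(12/5)/12 = 336/25 kN·m
Load 2 — triangular load w₀=-3 kN/m (0→w₀ over full span):
  M_2 = w₀Lx/6 - w₀x³/(6L) = (-3)·12·(12/5)/6 - (-3)·(12/5)³/(6·12) = -1728/125 kN·m
Superposition: M = Σ M_i = -48/125 kN·m ≈ -0.384000 kN·m

M(12/5) = -48/125 kN·m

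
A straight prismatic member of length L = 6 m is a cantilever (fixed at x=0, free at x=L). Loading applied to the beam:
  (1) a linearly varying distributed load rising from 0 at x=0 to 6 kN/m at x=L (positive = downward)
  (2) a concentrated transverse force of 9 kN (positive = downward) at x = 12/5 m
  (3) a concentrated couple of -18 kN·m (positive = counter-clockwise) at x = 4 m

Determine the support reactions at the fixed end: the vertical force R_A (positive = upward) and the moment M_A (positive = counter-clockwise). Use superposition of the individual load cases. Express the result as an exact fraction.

R_A = 27 kN, M_A = 558/5 kN·m

Load 1 — triangular load w₀=6 kN/m (0→w₀ over full span):
  R_A = w₀L/2 = 6·6/2 = 18 kN
  M_A = w₀L²/3 = 6·6²/3 = 72 kN·m
Load 2 — point force P=9 kN at a=12/5 m (b=L-a=18/5):
  R_A = P = 9 kN
  M_A = Pa = 9·(12/5) = 108/5 kN·m
Load 3 — applied couple M₀=-18 kN·m at a=4 m (b=L-a=2):
  R_A = 0 kN
  M_A = -M₀ = -(-18) = 18 kN·m
Superposition: R_A = 27 kN, M_A = 558/5 kN·m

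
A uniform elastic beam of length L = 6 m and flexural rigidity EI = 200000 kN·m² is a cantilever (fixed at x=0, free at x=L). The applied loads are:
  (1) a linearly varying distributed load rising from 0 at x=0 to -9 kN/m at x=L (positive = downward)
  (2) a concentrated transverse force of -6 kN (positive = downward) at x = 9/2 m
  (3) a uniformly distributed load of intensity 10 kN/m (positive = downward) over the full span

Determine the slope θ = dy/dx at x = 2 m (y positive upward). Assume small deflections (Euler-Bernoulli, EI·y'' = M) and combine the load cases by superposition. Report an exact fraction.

Load 1 — triangular load w₀=-9 kN/m (0→w₀ over full span):
  θ_1 = (w₀Lx²/4-w₀L²x/3-w₀x⁴/(24L))/EI = ((-9)·6·2²/4-(-9)·6²·2/3-(-9)·2⁴/(24·6))/200000 = 163/200000 rad
Load 2 — point force P=-6 kN at a=9/2 m (b=L-a=3/2):
  θ_2 = -Px(2a-x)/(2EI)  [x≤a] = -(-6)·2·(2·(9/2)-2)/(2·200000) = 21/100000 rad
Load 3 — uniform load w=10 kN/m over full span:
  θ_3 = -wx(x²-3Lx+3L²)/(6EI) = -10·2·(2²-3·6·2+3·6²)/(6·200000) = -19/15000 rad
Superposition: θ = Σ θ_i = -29/120000 rad ≈ -0.000242 rad

θ(2) = -29/120000 rad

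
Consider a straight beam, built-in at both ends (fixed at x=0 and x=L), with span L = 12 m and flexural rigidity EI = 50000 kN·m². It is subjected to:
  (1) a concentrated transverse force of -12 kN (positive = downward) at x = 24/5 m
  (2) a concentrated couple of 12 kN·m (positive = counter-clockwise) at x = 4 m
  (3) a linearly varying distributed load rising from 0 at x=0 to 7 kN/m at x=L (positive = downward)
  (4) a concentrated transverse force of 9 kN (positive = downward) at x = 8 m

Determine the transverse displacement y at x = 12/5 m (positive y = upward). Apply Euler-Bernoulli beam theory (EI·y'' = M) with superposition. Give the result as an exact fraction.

Load 1 — point force P=-12 kN at a=24/5 m (b=L-a=36/5):
  y_1 = -Pb²x²(3aL-(3a+b)x)/(6L³EI)  [x≤a] = -(-12)·(36/5)²·(12/5)²·(3·(24/5)·12-(3·(24/5)+(36/5))·(12/5))/(6·12³·50000) = 40824/48828125 m
Load 2 — applied couple M₀=12 kN·m at a=4 m (b=L-a=8):
  y_2 = (R_Ax³/6 - M_Ax²/2)/EI  [x≤a] with R_A=4/3, M_A=0 = ((4/3)·(12/5)³/6 - 0·(12/5)²/2)/50000 = 24/390625 m
Load 3 — triangular load w₀=7 kN/m (0→w₀ over full span):
  y_3 = -w₀x²(L-x)²(x+2L)/(120LEI) = -7·(12/5)²·(12-(12/5))²·((12/5)+2·12)/(120·12·50000) = -66528/48828125 m
Load 4 — point force P=9 kN at a=8 m (b=L-a=4):
  y_4 = -Pb²x²(3aL-(3a+b)x)/(6L³EI)  [x≤a] = -9·4²·(12/5)²·(3·8·12-(3·8+4)·(12/5))/(6·12³·50000) = -138/390625 m
Superposition: y = Σ y_i = -39954/48828125 m ≈ -0.000818 m

y(12/5) = -39954/48828125 m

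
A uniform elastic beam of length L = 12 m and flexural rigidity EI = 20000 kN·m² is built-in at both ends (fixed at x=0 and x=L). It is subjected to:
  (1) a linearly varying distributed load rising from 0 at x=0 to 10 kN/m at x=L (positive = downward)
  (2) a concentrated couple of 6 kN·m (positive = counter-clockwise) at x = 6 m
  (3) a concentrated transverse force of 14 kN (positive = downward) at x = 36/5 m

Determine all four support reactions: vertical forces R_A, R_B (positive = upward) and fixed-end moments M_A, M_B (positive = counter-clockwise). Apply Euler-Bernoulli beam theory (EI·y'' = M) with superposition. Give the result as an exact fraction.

Load 1 — triangular load w₀=10 kN/m (0→w₀ over full span):
  R_A = 3w₀L/20 = 3·10·12/20 = 18 kN
  M_A = w₀L²/30 = 10·12²/30 = 48 kN·m
  R_B = 7w₀L/20 = 7·10·12/20 = 42 kN
  M_B = -w₀L²/20 = -10·12²/20 = -72 kN·m
Load 2 — applied couple M₀=6 kN·m at a=6 m (b=L-a=6):
  R_A = 6M₀ab/L³ = 6·6·6·6/12³ = 3/4 kN
  M_A = M₀b(2a-b)/L² = 6·6·(2·6-6)/12² = 3/2 kN·m
  R_B = -6M₀ab/L³ = -6·6·6·6/12³ = -3/4 kN
  M_B = M₀a(2b-a)/L² = 6·6·(2·6-6)/12² = 3/2 kN·m
Load 3 — point force P=14 kN at a=36/5 m (b=L-a=24/5):
  R_A = Pb²(3a+b)/L³ = 14·(24/5)²·(3·(36/5)+(24/5))/12³ = 616/125 kN
  M_A = Pab²/L² = 14·(36/5)·(24/5)²/12² = 2016/125 kN·m
  R_B = Pa²(a+3b)/L³ = 14·(36/5)²·((36/5)+3·(24/5))/12³ = 1134/125 kN
  M_B = -Pa²b/L² = -14·(36/5)²·(24/5)/12² = -3024/125 kN·m
Superposition: R_A = 11839/500 kN, M_A = 16407/250 kN·m, R_B = 25161/500 kN, M_B = -23673/250 kN·m

R_A = 11839/500 kN, M_A = 16407/250 kN·m, R_B = 25161/500 kN, M_B = -23673/250 kN·m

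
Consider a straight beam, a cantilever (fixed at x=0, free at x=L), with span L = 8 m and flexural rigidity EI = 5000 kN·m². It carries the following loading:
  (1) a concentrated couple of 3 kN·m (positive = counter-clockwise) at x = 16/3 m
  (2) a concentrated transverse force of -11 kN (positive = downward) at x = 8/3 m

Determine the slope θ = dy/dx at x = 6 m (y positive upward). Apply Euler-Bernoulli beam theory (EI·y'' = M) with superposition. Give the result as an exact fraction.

θ(6) = 62/5625 rad

Load 1 — applied couple M₀=3 kN·m at a=16/3 m (b=L-a=8/3):
  θ_1 = M₀a/EI  [x>a] = 3·(16/3)/5000 = 2/625 rad
Load 2 — point force P=-11 kN at a=8/3 m (b=L-a=16/3):
  θ_2 = -Pa²/(2EI)  [x>a] = -(-11)·(8/3)²/(2·5000) = 44/5625 rad
Superposition: θ = Σ θ_i = 62/5625 rad ≈ 0.011022 rad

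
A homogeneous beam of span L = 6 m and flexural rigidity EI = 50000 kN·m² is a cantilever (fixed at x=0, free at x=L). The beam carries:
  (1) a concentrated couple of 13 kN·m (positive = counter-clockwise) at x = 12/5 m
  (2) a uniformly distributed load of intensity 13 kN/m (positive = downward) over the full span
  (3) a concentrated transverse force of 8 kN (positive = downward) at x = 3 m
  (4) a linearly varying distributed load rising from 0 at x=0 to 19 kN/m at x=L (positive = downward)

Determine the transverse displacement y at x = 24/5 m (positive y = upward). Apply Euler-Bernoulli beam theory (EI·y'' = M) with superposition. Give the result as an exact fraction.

y(24/5) = -12551481/195312500 m

Load 1 — applied couple M₀=13 kN·m at a=12/5 m (b=L-a=18/5):
  y_1 = M₀a(2x-a)/(2EI)  [x>a] = 13·(12/5)·(2·(24/5)-(12/5))/(2·50000) = 351/156250 m
Load 2 — uniform load w=13 kN/m over full span:
  y_2 = -wx²(x²-4Lx+6L²)/(24EI) = -13·(24/5)²·((24/5)²-4·6·(24/5)+6·6²)/(24·50000) = -60372/1953125 m
Load 3 — point force P=8 kN at a=3 m (b=L-a=3):
  y_3 = -Pa²(3x-a)/(6EI)  [x>a] = -8·3²·(3·(24/5)-3)/(6·50000) = -171/62500 m
Load 4 — triangular load w₀=19 kN/m (0→w₀ over full span):
  y_4 = (w₀Lx³/12-w₀L²x²/6-w₀x⁵/(120L))/EI = (19·6·(24/5)³/12-19·6²·(24/5)²/6-19·(24/5)⁵/(120·6))/50000 = -1604664/48828125 m
Superposition: y = Σ y_i = -12551481/195312500 m ≈ -0.064264 m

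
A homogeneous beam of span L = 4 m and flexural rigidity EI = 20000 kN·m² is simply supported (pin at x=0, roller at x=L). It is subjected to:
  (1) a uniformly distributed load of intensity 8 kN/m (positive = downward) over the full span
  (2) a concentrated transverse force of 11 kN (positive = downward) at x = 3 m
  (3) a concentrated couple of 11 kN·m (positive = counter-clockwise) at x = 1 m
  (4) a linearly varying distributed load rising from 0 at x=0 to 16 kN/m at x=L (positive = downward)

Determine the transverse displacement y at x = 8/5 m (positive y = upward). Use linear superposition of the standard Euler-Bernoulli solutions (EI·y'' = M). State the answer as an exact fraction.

y(8/5) = -1608731/625000000 m

Load 1 — uniform load w=8 kN/m over full span:
  y_1 = -wx(L³-2Lx²+x³)/(24EI) = -8·(8/5)·(4³-2·4·(8/5)²+(8/5)³)/(24·20000) = -496/390625 m
Load 2 — point force P=11 kN at a=3 m (b=L-a=1):
  y_2 = -Pbx(L²-b²-x²)/(6LEI)  [x≤a] = -11·1·(8/5)·(4²-1²-(8/5)²)/(6·4·20000) = -3421/7500000 m
Load 3 — applied couple M₀=11 kN·m at a=1 m (b=L-a=3):
  y_3 = (M₀x³/(6L)-M₀(x-a)²/2+C₁x)/EI  [x>a] with C₁=M₀(3b²-L²)/(6L)=121/24 = (11·(8/5)³/(6·4)-11·((8/5)-1)²/2+(121/24)·(8/5))/20000 = 1991/5000000 m
Load 4 — triangular load w₀=16 kN/m (0→w₀ over full span):
  y_4 = -w₀x(7L⁴-10L²x²+3x⁴)/(360LEI) = -16·(8/5)·(7·4⁴-10·4²·(8/5)²+3·(8/5)⁴)/(360·4·20000) = -36512/29296875 m
Superposition: y = Σ y_i = -1608731/625000000 m ≈ -0.002574 m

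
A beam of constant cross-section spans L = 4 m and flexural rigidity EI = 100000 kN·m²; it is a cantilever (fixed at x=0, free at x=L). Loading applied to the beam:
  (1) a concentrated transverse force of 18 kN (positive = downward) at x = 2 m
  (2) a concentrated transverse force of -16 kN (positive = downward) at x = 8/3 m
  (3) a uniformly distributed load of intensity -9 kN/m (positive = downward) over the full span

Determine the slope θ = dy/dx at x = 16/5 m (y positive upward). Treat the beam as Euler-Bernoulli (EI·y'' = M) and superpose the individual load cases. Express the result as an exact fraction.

Load 1 — point force P=18 kN at a=2 m (b=L-a=2):
  θ_1 = -Pa²/(2EI)  [x>a] = -18·2²/(2·100000) = -9/25000 rad
Load 2 — point force P=-16 kN at a=8/3 m (b=L-a=4/3):
  θ_2 = -Pa²/(2EI)  [x>a] = -(-16)·(8/3)²/(2·100000) = 16/28125 rad
Load 3 — uniform load w=-9 kN/m over full span:
  θ_3 = -wx(x²-3Lx+3L²)/(6EI) = -(-9)·(16/5)·((16/5)²-3·4·(16/5)+3·4²)/(6·100000) = 372/390625 rad
Superposition: θ = Σ θ_i = 32659/28125000 rad ≈ 0.001161 rad

θ(16/5) = 32659/28125000 rad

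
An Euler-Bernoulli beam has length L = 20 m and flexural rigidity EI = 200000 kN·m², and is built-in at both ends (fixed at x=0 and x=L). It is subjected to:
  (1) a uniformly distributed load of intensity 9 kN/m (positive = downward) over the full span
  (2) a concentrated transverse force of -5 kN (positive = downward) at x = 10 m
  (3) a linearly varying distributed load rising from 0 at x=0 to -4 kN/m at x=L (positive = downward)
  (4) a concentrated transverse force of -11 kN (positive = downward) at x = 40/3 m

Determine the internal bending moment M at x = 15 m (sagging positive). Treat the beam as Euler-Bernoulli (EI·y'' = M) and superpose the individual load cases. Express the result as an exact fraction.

Load 1 — uniform load w=9 kN/m over full span:
  M_1 = wLx/2 - wL²/12 - wx²/2 = 9·20·15/2 - 9·20²/12 - 9·15²/2 = 75/2 kN·m
Load 2 — point force P=-5 kN at a=10 m (b=L-a=10):
  M_2 = Pa²(a+3b)(L-x)/L³ - Pa²b/L²  [x>a] = (-5)·10²·(10+3·10)·(20-15)/20³ - (-5)·10²·10/20² = 0 kN·m
Load 3 — triangular load w₀=-4 kN/m (0→w₀ over full span):
  M_3 = 3w₀Lx/20 - w₀L²/30 - w₀x³/(6L) = 3·(-4)·20·15/20 - (-4)·20²/30 - (-4)·15³/(6·20) = -85/6 kN·m
Load 4 — point force P=-11 kN at a=40/3 m (b=L-a=20/3):
  M_4 = Pa²(a+3b)(L-x)/L³ - Pa²b/L²  [x>a] = (-11)·(40/3)²·((40/3)+3·(20/3))·(20-15)/20³ - (-11)·(40/3)²·(20/3)/20² = -220/27 kN·m
Superposition: M = Σ M_i = 410/27 kN·m ≈ 15.185185 kN·m

M(15) = 410/27 kN·m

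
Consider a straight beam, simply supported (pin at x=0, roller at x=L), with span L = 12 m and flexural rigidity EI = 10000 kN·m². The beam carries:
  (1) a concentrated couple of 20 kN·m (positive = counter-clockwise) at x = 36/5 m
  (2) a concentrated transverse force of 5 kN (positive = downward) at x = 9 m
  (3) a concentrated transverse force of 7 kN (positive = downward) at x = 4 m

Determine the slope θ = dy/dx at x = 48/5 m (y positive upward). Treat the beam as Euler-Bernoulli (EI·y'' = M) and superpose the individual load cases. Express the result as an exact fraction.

Load 1 — applied couple M₀=20 kN·m at a=36/5 m (b=L-a=24/5):
  θ_1 = (M₀x²/(2L)-M₀(x-a)+C₁)/EI  [x>a] with C₁=M₀(3b²-L²)/(6L)=-104/5 = (20·(48/5)²/(2·12)-20·((48/5)-(36/5))+(-104/5))/10000 = 1/1250 rad
Load 2 — point force P=5 kN at a=9 m (b=L-a=3):
  θ_2 = -Pa(2L²-6Lx+3x²+a²)/(6LEI)  [x>a] = -5·9·(2·12²-6·12·(48/5)+3·(48/5)²+9²)/(6·12·10000) = 1143/400000 rad
Load 3 — point force P=7 kN at a=4 m (b=L-a=8):
  θ_3 = -Pa(2L²-6Lx+3x²+a²)/(6LEI)  [x>a] = -7·4·(2·12²-6·12·(48/5)+3·(48/5)²+4²)/(6·12·10000) = 1211/281250 rad
Superposition: θ = Σ θ_i = 143339/18000000 rad ≈ 0.007963 rad

θ(48/5) = 143339/18000000 rad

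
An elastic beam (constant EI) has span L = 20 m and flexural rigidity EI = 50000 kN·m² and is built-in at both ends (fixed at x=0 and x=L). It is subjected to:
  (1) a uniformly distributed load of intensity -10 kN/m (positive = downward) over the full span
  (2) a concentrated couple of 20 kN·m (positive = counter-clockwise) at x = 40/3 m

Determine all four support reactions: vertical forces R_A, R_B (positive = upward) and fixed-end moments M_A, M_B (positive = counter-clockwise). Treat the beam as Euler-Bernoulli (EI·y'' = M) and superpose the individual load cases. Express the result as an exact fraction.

R_A = -296/3 kN, M_A = -980/3 kN·m, R_B = -304/3 kN, M_B = 1000/3 kN·m

Load 1 — uniform load w=-10 kN/m over full span:
  R_A = wL/2 = (-10)·20/2 = -100 kN
  M_A = wL²/12 = (-10)·20²/12 = -1000/3 kN·m
  R_B = wL/2 = (-10)·20/2 = -100 kN
  M_B = -wL²/12 = -(-10)·20²/12 = 1000/3 kN·m
Load 2 — applied couple M₀=20 kN·m at a=40/3 m (b=L-a=20/3):
  R_A = 6M₀ab/L³ = 6·20·(40/3)·(20/3)/20³ = 4/3 kN
  M_A = M₀b(2a-b)/L² = 20·(20/3)·(2·(40/3)-(20/3))/20² = 20/3 kN·m
  R_B = -6M₀ab/L³ = -6·20·(40/3)·(20/3)/20³ = -4/3 kN
  M_B = M₀a(2b-a)/L² = 20·(40/3)·(2·(20/3)-(40/3))/20² = 0 kN·m
Superposition: R_A = -296/3 kN, M_A = -980/3 kN·m, R_B = -304/3 kN, M_B = 1000/3 kN·m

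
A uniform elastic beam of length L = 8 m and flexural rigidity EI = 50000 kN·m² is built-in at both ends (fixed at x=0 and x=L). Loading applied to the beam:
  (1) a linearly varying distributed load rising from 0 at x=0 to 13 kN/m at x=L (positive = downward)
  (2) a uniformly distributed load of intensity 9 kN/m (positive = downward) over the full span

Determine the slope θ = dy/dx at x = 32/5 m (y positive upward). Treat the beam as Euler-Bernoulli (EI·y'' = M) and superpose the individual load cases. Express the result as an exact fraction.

θ(32/5) = 7648/5859375 rad

Load 1 — triangular load w₀=13 kN/m (0→w₀ over full span):
  θ_1 = -w₀(2x(L-x)(L-2x)(x+2L)+x²(L-x)²)/(120LEI) = -13·(2·(32/5)·(8-(32/5))·(8-2·(32/5))·((32/5)+2·8)+(32/5)²·(8-(32/5))²)/(120·8·50000) = 3328/5859375 rad
Load 2 — uniform load w=9 kN/m over full span:
  θ_2 = -wx(L-x)(L-2x)/(12EI) = -9·(32/5)·(8-(32/5))·(8-2·(32/5))/(12·50000) = 288/390625 rad
Superposition: θ = Σ θ_i = 7648/5859375 rad ≈ 0.001305 rad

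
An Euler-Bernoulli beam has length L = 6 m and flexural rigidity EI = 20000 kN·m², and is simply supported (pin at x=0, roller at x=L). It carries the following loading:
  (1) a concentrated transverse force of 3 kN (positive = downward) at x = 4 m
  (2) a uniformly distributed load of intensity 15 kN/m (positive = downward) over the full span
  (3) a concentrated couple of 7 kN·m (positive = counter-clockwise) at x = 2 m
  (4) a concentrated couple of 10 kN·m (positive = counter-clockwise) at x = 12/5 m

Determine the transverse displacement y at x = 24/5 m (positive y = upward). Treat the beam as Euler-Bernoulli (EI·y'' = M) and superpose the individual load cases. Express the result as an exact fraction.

Load 1 — point force P=3 kN at a=4 m (b=L-a=2):
  y_1 = -Pa(L-x)(2Lx-a²-x²)/(6LEI)  [x>a] = -3·4·(6-(24/5))·(2·6·(24/5)-4²-(24/5)²)/(6·6·20000) = -29/78125 m
Load 2 — uniform load w=15 kN/m over full span:
  y_2 = -wx(L³-2Lx²+x³)/(24EI) = -15·(24/5)·(6³-2·6·(24/5)²+(24/5)³)/(24·20000) = -2349/312500 m
Load 3 — applied couple M₀=7 kN·m at a=2 m (b=L-a=4):
  y_3 = (M₀x³/(6L)-M₀(x-a)²/2+C₁x)/EI  [x>a] with C₁=M₀(3b²-L²)/(6L)=7/3 = (7·(24/5)³/(6·6)-7·((24/5)-2)²/2+(7/3)·(24/5))/20000 = 329/1250000 m
Load 4 — applied couple M₀=10 kN·m at a=12/5 m (b=L-a=18/5):
  y_4 = (M₀x³/(6L)-M₀(x-a)²/2+C₁x)/EI  [x>a] with C₁=M₀(3b²-L²)/(6L)=4/5 = (10·(24/5)³/(6·6)-10·((24/5)-(12/5))²/2+(4/5)·(24/5))/20000 = 9/31250 m
Superposition: y = Σ y_i = -9171/1250000 m ≈ -0.007337 m

y(24/5) = -9171/1250000 m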